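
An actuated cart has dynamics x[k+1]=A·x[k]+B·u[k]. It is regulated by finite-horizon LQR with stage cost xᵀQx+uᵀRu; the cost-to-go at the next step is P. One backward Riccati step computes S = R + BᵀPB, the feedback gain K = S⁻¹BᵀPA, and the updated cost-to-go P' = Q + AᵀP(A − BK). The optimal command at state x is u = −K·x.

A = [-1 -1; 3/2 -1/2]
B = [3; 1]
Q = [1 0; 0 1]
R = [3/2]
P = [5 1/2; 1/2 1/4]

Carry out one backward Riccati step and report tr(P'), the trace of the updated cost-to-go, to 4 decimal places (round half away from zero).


BᵀP = [15.5000 1.7500]
S = R + BᵀPB = [3/2] + [48.2500] = [49.7500]
BᵀPA = [-12.8750 -16.3750]
K = S⁻¹·BᵀPA = [-0.2588 -0.3291]
A−BK = [-0.2236 -0.0126; 1.7588 -0.1709]
AᵀP(A−BK) = [0.7305 0.0747; 0.0747 0.1727]
P' = Q + AᵀP(A−BK) = [1.7305 0.0747; 0.0747 1.1727]
tr(P') = 2.9033

2.9033


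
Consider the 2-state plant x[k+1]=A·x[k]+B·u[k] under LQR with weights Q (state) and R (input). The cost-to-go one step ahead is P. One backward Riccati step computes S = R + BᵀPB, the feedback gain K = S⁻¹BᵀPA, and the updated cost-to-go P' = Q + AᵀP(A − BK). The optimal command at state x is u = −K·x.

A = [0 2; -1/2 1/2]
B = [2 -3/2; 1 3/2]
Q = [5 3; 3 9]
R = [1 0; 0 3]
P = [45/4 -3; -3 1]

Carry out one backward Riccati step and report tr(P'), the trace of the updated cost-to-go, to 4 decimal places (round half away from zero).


14.8606

BᵀP = [19.5000 -5.0000; -21.3750 6.0000]
S = R + BᵀPB = [1 0; 0 3] + [34.0000 -36.7500; -36.7500 41.0625] = [35.0000 -36.7500; -36.7500 44.0625]
BᵀPA = [2.5000 36.5000; -3.0000 -39.7500]
K = S⁻¹·BᵀPA = [-0.0005 0.7696; -0.0685 -0.2603]
A−BK = [-0.1018 0.0705; -0.3968 0.1208]
AᵀP(A−BK) = [0.0457 0.0453; 0.0453 0.8148]
P' = Q + AᵀP(A−BK) = [5.0457 3.0453; 3.0453 9.8148]
tr(P') = 14.8606


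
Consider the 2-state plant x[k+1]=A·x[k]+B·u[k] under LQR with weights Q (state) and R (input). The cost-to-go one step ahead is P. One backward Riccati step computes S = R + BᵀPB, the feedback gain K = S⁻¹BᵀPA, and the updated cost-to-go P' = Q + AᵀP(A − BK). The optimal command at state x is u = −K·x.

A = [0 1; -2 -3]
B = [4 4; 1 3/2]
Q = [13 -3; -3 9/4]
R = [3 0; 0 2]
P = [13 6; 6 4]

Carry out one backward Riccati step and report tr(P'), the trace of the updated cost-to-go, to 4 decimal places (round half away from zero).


28.5993

BᵀP = [58.0000 28.0000; 61.0000 30.0000]
S = R + BᵀPB = [3 0; 0 2] + [260.0000 274.0000; 274.0000 289.0000] = [263.0000 274.0000; 274.0000 291.0000]
BᵀPA = [-56.0000 -26.0000; -60.0000 -29.0000]
K = S⁻¹·BᵀPA = [0.0988 0.2608; -0.2992 -0.3452]
A−BK = [0.8016 1.3377; -1.6500 -2.7430]
AᵀP(A−BK) = [3.5800 5.8916; 5.8916 9.7694]
P' = Q + AᵀP(A−BK) = [16.5800 2.8916; 2.8916 12.0194]
tr(P') = 28.5993


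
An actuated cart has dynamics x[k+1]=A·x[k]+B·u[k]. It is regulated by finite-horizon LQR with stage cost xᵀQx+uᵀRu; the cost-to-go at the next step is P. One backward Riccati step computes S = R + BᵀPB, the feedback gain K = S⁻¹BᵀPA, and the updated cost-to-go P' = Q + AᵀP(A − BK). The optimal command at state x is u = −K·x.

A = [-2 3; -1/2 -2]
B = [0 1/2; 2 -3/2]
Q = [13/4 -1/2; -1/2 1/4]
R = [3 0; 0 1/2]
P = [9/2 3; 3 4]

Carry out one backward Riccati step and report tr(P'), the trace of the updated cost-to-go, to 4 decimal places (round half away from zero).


29.4558

BᵀP = [6.0000 8.0000; -2.2500 -4.5000]
S = R + BᵀPB = [3 0; 0 1/2] + [16.0000 -9.0000; -9.0000 5.6250] = [19.0000 -9.0000; -9.0000 6.1250]
BᵀPA = [-16.0000 2.0000; 6.7500 2.2500]
K = S⁻¹·BᵀPA = [-1.0530 0.9187; -0.4452 1.7173]
A−BK = [-1.7774 2.1413; 0.9382 -1.2615]
AᵀP(A−BK) = [11.1572 -12.3922; -12.3922 14.7986]
P' = Q + AᵀP(A−BK) = [14.4072 -12.8922; -12.8922 15.0486]
tr(P') = 29.4558


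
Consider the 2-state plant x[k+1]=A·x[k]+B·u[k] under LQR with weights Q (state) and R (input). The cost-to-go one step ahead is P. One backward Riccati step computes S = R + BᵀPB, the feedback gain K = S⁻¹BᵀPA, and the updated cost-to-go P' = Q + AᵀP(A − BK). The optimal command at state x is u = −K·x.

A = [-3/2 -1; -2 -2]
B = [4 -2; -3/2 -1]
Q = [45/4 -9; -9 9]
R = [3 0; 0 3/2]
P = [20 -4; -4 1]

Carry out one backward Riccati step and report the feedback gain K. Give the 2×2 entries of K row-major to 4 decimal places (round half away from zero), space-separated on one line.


-0.0747 0.0079 0.4280 0.3492

BᵀP = [86.0000 -17.5000; -36.0000 7.0000]
S = R + BᵀPB = [3 0; 0 3/2] + [370.2500 -154.5000; -154.5000 65.0000] = [373.2500 -154.5000; -154.5000 66.5000]
BᵀPA = [-94.0000 -51.0000; 40.0000 22.0000]
K = S⁻¹·BᵀPA = [-0.0747 0.0079; 0.4280 0.3492]
A−BK = [-0.3453 -0.3332; -1.6840 -1.6390]
AᵀP(A−BK) = [0.8601 0.7753; 0.7753 0.7209]
P' = Q + AᵀP(A−BK) = [12.1101 -8.2247; -8.2247 9.7209]
tr(P') = 21.8310


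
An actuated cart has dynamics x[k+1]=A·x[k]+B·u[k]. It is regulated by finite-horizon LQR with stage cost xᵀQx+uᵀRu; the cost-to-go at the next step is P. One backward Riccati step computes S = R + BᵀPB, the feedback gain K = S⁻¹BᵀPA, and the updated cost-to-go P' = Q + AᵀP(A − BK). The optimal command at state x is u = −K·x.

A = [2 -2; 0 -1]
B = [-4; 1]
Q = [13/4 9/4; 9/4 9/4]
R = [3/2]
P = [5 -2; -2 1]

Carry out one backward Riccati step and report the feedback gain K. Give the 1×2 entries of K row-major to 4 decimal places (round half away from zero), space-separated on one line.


-0.4467 0.3553

BᵀP = [-22.0000 9.0000]
S = R + BᵀPB = [3/2] + [97.0000] = [98.5000]
BᵀPA = [-44.0000 35.0000]
K = S⁻¹·BᵀPA = [-0.4467 0.3553]
A−BK = [0.2132 -0.5787; 0.4467 -1.3553]
AᵀP(A−BK) = [0.3452 -0.3655; -0.3655 0.5635]
P' = Q + AᵀP(A−BK) = [3.5952 1.8845; 1.8845 2.8135]
tr(P') = 6.4086


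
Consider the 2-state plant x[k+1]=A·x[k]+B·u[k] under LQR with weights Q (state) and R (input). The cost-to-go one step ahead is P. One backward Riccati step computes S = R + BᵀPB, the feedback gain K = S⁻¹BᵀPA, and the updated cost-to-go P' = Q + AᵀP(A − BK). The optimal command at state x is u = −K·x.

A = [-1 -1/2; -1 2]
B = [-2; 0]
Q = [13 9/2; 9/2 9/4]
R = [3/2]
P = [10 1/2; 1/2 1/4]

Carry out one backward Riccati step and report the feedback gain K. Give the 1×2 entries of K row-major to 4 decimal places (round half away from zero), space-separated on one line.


0.5060 0.1928

BᵀP = [-20.0000 -1.0000]
S = R + BᵀPB = [3/2] + [40.0000] = [41.5000]
BᵀPA = [21.0000 8.0000]
K = S⁻¹·BᵀPA = [0.5060 0.1928]
A−BK = [0.0120 -0.1145; -1.0000 2.0000]
AᵀP(A−BK) = [0.6235 -0.2982; -0.2982 0.9578]
P' = Q + AᵀP(A−BK) = [13.6235 4.2018; 4.2018 3.2078]
tr(P') = 16.8313


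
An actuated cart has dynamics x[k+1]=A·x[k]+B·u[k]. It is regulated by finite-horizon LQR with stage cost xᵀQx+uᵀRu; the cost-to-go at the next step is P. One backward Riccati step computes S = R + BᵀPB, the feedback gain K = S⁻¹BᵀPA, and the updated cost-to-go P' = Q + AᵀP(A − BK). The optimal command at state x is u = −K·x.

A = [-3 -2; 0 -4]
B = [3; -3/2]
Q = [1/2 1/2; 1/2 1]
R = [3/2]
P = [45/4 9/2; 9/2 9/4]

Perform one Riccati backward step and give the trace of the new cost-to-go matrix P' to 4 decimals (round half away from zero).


25.6107

BᵀP = [27.0000 10.1250]
S = R + BᵀPB = [3/2] + [65.8125] = [67.3125]
BᵀPA = [-81.0000 -94.5000]
K = S⁻¹·BᵀPA = [-1.2033 -1.4039]
A−BK = [0.6100 2.2117; -1.8050 -6.1058]
AᵀP(A−BK) = [3.7792 7.7841; 7.7841 20.3315]
P' = Q + AᵀP(A−BK) = [4.2792 8.2841; 8.2841 21.3315]
tr(P') = 25.6107


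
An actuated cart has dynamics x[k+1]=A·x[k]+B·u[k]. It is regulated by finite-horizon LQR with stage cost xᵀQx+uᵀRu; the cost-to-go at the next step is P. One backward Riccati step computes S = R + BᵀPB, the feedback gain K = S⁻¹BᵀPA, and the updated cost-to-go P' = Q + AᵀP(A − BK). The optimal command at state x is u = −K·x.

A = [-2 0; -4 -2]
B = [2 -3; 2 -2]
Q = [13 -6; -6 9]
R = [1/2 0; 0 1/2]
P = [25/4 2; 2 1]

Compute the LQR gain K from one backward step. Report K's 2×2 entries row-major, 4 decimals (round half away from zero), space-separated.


-0.8731 -0.4467 0.2809 -0.1354

BᵀP = [16.5000 6.0000; -22.7500 -8.0000]
S = R + BᵀPB = [1/2 0; 0 1/2] + [45.0000 -61.5000; -61.5000 84.2500] = [45.5000 -61.5000; -61.5000 84.7500]
BᵀPA = [-57.0000 -12.0000; 77.5000 16.0000]
K = S⁻¹·BᵀPA = [-0.8731 -0.4467; 0.2809 -0.1354]
A−BK = [0.5888 0.4873; -1.6920 -1.3773]
AᵀP(A−BK) = [1.4653 1.0288; 1.0288 0.8054]
P' = Q + AᵀP(A−BK) = [14.4653 -4.9712; -4.9712 9.8054]
tr(P') = 24.2707


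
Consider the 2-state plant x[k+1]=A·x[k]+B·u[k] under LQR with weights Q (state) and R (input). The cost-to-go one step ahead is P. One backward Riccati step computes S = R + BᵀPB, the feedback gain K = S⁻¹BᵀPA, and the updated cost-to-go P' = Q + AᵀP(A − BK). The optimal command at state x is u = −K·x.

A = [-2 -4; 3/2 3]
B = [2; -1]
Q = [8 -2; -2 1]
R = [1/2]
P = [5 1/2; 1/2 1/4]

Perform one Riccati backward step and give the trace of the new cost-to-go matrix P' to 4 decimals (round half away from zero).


11.6083

BᵀP = [9.5000 0.7500]
S = R + BᵀPB = [1/2] + [18.2500] = [18.7500]
BᵀPA = [-17.8750 -35.7500]
K = S⁻¹·BᵀPA = [-0.9533 -1.9067]
A−BK = [-0.0933 -0.1867; 0.5467 1.0933]
AᵀP(A−BK) = [0.5217 1.0433; 1.0433 2.0867]
P' = Q + AᵀP(A−BK) = [8.5217 -0.9567; -0.9567 3.0867]
tr(P') = 11.6083


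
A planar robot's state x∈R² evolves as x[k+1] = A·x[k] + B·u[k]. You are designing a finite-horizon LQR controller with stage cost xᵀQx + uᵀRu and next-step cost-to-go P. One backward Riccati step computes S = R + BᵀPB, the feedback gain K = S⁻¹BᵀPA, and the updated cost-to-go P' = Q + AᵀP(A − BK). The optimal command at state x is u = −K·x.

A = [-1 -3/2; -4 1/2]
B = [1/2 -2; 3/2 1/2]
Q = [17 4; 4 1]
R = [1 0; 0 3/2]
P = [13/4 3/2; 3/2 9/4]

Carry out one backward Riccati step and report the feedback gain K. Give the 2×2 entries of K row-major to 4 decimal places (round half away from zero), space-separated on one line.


-2.1926 -0.0195 0.0646 0.6281

BᵀP = [3.8750 4.1250; -5.7500 -1.8750]
S = R + BᵀPB = [1 0; 0 3/2] + [8.1250 -5.6875; -5.6875 10.5625] = [9.1250 -5.6875; -5.6875 12.0625]
BᵀPA = [-20.3750 -3.7500; 13.2500 7.6875]
K = S⁻¹·BᵀPA = [-2.1926 -0.0195; 0.0646 0.6281]
A−BK = [0.2256 -0.2340; -0.7434 0.2151]
AᵀP(A−BK) = [5.7196 -0.0941; -0.0941 0.7233]
P' = Q + AᵀP(A−BK) = [22.7196 3.9059; 3.9059 1.7233]
tr(P') = 24.4428


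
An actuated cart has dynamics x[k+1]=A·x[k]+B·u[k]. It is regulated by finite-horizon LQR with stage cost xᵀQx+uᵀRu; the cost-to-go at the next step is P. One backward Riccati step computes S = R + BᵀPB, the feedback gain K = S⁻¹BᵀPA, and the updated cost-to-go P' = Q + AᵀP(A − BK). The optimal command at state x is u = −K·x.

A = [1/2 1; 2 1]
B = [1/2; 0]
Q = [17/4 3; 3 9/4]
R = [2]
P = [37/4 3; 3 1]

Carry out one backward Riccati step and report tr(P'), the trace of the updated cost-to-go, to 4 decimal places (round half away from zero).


BᵀP = [4.6250 1.5000]
S = R + BᵀPB = [2] + [2.3125] = [4.3125]
BᵀPA = [5.3125 6.1250]
K = S⁻¹·BᵀPA = [1.2319 1.4203]
A−BK = [-0.1159 0.2899; 2.0000 1.0000]
AᵀP(A−BK) = [5.7681 6.5797; 6.5797 7.5507]
P' = Q + AᵀP(A−BK) = [10.0181 9.5797; 9.5797 9.8007]
tr(P') = 19.8188

19.8188


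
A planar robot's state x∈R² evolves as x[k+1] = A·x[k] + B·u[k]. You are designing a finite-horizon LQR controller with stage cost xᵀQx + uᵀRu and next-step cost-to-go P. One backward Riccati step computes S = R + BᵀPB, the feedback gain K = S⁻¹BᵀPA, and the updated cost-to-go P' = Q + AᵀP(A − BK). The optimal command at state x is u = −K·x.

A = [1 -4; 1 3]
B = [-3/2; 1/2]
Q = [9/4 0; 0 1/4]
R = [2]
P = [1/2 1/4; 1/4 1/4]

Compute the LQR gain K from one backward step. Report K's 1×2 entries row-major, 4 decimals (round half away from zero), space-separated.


-0.3111 0.6222

BᵀP = [-0.6250 -0.2500]
S = R + BᵀPB = [2] + [0.8125] = [2.8125]
BᵀPA = [-0.8750 1.7500]
K = S⁻¹·BᵀPA = [-0.3111 0.6222]
A−BK = [0.5333 -3.0667; 1.1556 2.6889]
AᵀP(A−BK) = [0.9778 -0.9556; -0.9556 3.1611]
P' = Q + AᵀP(A−BK) = [3.2278 -0.9556; -0.9556 3.4111]
tr(P') = 6.6389


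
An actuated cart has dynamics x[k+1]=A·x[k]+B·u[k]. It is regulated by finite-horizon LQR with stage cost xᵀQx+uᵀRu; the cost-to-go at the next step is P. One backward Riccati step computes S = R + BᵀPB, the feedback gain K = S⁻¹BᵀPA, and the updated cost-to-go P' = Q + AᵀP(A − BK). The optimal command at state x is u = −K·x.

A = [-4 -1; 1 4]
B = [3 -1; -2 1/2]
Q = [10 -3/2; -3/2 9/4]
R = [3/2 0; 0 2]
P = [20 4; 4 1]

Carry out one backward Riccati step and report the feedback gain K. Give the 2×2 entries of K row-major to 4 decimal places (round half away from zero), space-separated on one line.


BᵀP = [52.0000 10.0000; -18.0000 -3.5000]
S = R + BᵀPB = [3/2 0; 0 2] + [136.0000 -47.0000; -47.0000 16.2500] = [137.5000 -47.0000; -47.0000 18.2500]
BᵀPA = [-198.0000 -12.0000; 68.5000 4.0000]
K = S⁻¹·BᵀPA = [-1.3117 -0.1032; 0.3754 -0.0466]
A−BK = [0.3104 -0.7370; -1.8111 3.8169]
AᵀP(A−BK) = [3.5722 -1.2418; -1.2418 2.9480]
P' = Q + AᵀP(A−BK) = [13.5722 -2.7418; -2.7418 5.1980]
tr(P') = 18.7702

-1.3117 -0.1032 0.3754 -0.0466


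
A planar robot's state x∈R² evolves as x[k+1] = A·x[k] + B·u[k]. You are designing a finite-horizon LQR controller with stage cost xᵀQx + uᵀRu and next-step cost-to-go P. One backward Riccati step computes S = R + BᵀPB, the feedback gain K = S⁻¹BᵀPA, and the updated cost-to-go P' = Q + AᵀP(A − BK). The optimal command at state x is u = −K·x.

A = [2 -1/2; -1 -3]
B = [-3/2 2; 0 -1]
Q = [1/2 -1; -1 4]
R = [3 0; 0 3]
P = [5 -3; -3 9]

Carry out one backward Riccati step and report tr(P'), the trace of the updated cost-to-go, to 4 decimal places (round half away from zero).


37.0076

BᵀP = [-7.5000 4.5000; 13.0000 -15.0000]
S = R + BᵀPB = [3 0; 0 3] + [11.2500 -19.5000; -19.5000 41.0000] = [14.2500 -19.5000; -19.5000 44.0000]
BᵀPA = [-19.5000 -9.7500; 41.0000 38.5000]
K = S⁻¹·BᵀPA = [-0.2371 1.3040; 0.8267 1.4529]
A−BK = [-0.0091 -1.4498; -0.1733 -1.5471]
AᵀP(A−BK) = [2.4802 4.3587; 4.3587 30.0274]
P' = Q + AᵀP(A−BK) = [2.9802 3.3587; 3.3587 34.0274]
tr(P') = 37.0076


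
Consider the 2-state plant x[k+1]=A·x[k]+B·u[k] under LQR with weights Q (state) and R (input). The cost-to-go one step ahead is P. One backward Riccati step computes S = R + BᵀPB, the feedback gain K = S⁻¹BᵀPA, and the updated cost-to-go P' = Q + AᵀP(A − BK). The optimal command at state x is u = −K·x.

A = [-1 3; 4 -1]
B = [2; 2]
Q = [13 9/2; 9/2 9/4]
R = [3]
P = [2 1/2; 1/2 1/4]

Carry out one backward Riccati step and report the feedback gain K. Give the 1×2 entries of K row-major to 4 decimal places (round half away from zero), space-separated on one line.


BᵀP = [5.0000 1.5000]
S = R + BᵀPB = [3] + [13.0000] = [16.0000]
BᵀPA = [1.0000 13.5000]
K = S⁻¹·BᵀPA = [0.0625 0.8438]
A−BK = [-1.1250 1.3125; 3.8750 -2.6875]
AᵀP(A−BK) = [1.9375 -1.3438; -1.3438 3.8594]
P' = Q + AᵀP(A−BK) = [14.9375 3.1563; 3.1563 6.1094]
tr(P') = 21.0469

0.0625 0.8438


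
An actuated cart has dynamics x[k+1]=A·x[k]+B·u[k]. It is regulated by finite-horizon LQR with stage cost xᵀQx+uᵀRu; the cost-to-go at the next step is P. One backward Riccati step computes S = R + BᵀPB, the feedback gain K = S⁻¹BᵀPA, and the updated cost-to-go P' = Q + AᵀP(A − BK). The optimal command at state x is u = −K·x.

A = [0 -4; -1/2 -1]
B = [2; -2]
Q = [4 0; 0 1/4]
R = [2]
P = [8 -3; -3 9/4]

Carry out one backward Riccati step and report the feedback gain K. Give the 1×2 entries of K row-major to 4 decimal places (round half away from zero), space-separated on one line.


BᵀP = [22.0000 -10.5000]
S = R + BᵀPB = [2] + [65.0000] = [67.0000]
BᵀPA = [5.2500 -77.5000]
K = S⁻¹·BᵀPA = [0.0784 -1.1567]
A−BK = [-0.1567 -1.6866; -0.3433 -3.3134]
AᵀP(A−BK) = [0.1511 1.1978; 1.1978 16.6045]
P' = Q + AᵀP(A−BK) = [4.1511 1.1978; 1.1978 16.8545]
tr(P') = 21.0056

0.0784 -1.1567


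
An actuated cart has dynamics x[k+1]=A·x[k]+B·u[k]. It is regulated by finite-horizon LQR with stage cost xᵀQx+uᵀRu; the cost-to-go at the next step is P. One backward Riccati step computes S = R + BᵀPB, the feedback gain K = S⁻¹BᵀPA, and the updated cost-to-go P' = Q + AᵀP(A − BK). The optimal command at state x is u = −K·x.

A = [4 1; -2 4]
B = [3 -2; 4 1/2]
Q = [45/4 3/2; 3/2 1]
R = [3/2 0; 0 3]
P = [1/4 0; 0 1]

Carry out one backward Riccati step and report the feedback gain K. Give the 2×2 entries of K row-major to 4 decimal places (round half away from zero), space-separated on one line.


-0.2360 0.8417 -0.6781 0.2539

BᵀP = [0.7500 4.0000; -0.5000 0.5000]
S = R + BᵀPB = [3/2 0; 0 3] + [18.2500 0.5000; 0.5000 1.2500] = [19.7500 0.5000; 0.5000 4.2500]
BᵀPA = [-5.0000 16.7500; -3.0000 1.5000]
K = S⁻¹·BᵀPA = [-0.2360 0.8417; -0.6781 0.2539]
A−BK = [3.3518 -1.0172; -0.7170 0.5063]
AᵀP(A−BK) = [4.7857 -2.0299; -2.0299 1.7711]
P' = Q + AᵀP(A−BK) = [16.0357 -0.5299; -0.5299 2.7711]
tr(P') = 18.8068


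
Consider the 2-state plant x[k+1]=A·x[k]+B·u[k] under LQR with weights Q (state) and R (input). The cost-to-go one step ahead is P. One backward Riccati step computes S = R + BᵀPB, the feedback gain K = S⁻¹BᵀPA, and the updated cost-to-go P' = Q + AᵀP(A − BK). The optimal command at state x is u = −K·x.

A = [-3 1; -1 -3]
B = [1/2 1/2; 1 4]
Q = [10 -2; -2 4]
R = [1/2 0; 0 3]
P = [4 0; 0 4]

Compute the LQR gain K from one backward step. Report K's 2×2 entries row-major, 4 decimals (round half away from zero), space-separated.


BᵀP = [2.0000 4.0000; 2.0000 16.0000]
S = R + BᵀPB = [1/2 0; 0 3] + [5.0000 17.0000; 17.0000 65.0000] = [5.5000 17.0000; 17.0000 68.0000]
BᵀPA = [-10.0000 -10.0000; -22.0000 -46.0000]
K = S⁻¹·BᵀPA = [-3.6000 1.2000; 0.5765 -0.9765]
A−BK = [-1.4882 0.8882; 0.2941 -0.2941]
AᵀP(A−BK) = [16.6824 -9.4824; -9.4824 7.0824]
P' = Q + AᵀP(A−BK) = [26.6824 -11.4824; -11.4824 11.0824]
tr(P') = 37.7647

-3.6000 1.2000 0.5765 -0.9765


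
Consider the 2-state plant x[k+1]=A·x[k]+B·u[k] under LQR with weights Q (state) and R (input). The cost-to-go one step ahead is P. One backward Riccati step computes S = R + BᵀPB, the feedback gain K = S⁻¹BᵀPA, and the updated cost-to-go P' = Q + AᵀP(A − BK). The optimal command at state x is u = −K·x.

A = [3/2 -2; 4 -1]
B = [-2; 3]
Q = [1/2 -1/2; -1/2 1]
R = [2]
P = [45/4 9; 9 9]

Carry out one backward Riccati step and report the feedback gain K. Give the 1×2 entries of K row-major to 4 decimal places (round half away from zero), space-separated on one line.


BᵀP = [4.5000 9.0000]
S = R + BᵀPB = [2] + [18.0000] = [20.0000]
BᵀPA = [42.7500 -18.0000]
K = S⁻¹·BᵀPA = [2.1375 -0.9000]
A−BK = [5.7750 -3.8000; -2.4125 1.7000]
AᵀP(A−BK) = [185.9344 -116.7750; -116.7750 73.8000]
P' = Q + AᵀP(A−BK) = [186.4344 -117.2750; -117.2750 74.8000]
tr(P') = 261.2344

2.1375 -0.9000


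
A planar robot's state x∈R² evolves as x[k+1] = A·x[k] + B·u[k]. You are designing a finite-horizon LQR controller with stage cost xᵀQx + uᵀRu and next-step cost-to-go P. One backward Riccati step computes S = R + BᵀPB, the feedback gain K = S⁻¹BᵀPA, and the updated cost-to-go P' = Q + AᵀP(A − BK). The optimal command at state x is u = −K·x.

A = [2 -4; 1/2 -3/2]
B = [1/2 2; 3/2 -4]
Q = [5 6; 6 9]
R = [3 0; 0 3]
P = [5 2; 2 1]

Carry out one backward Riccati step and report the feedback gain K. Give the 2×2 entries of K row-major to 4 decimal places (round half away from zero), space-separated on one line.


BᵀP = [5.5000 2.5000; 2.0000 0.0000]
S = R + BᵀPB = [3 0; 0 3] + [6.5000 1.0000; 1.0000 4.0000] = [9.5000 1.0000; 1.0000 7.0000]
BᵀPA = [12.2500 -25.7500; 4.0000 -8.0000]
K = S⁻¹·BᵀPA = [1.2481 -2.6298; 0.3931 -0.7672]
A−BK = [0.5897 -1.1508; 0.2004 -0.6240]
AᵀP(A−BK) = [7.3884 -15.4666; -15.4666 32.3960]
P' = Q + AᵀP(A−BK) = [12.3884 -9.4666; -9.4666 41.3960]
tr(P') = 53.7844

1.2481 -2.6298 0.3931 -0.7672


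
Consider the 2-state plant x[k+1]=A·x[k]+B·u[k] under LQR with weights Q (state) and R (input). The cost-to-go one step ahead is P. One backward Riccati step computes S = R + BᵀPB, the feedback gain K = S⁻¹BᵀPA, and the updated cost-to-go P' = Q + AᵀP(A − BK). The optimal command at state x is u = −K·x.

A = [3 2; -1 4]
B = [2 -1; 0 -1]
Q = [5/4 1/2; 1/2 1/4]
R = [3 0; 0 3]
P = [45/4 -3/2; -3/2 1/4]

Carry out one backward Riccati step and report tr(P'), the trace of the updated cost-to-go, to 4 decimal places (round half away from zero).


9.4651

BᵀP = [22.5000 -3.0000; -9.7500 1.2500]
S = R + BᵀPB = [3 0; 0 3] + [45.0000 -19.5000; -19.5000 8.5000] = [48.0000 -19.5000; -19.5000 11.5000]
BᵀPA = [70.5000 33.0000; -30.5000 -14.5000]
K = S⁻¹·BᵀPA = [1.2576 0.5633; -0.5197 -0.3057]
A−BK = [-0.0349 0.5677; -1.5197 3.6943]
AᵀP(A−BK) = [5.9869 2.4629; 2.4629 1.9782]
P' = Q + AᵀP(A−BK) = [7.2369 2.9629; 2.9629 2.2282]
tr(P') = 9.4651


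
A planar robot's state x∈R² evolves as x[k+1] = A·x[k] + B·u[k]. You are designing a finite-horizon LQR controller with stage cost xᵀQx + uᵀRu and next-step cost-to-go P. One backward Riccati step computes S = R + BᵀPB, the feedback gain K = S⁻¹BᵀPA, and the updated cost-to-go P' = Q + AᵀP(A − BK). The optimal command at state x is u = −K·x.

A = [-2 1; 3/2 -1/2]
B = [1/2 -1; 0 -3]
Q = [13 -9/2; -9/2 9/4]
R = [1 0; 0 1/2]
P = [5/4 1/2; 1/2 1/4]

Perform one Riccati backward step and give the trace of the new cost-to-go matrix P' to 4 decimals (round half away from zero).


16.0707

BᵀP = [0.6250 0.2500; -2.7500 -1.2500]
S = R + BᵀPB = [1 0; 0 1/2] + [0.3125 -1.3750; -1.3750 6.5000] = [1.3125 -1.3750; -1.3750 7.0000]
BᵀPA = [-0.8750 0.5000; 3.6250 -2.1250]
K = S⁻¹·BᵀPA = [-0.1563 0.0792; 0.4872 -0.2880]
A−BK = [-1.4347 0.6724; 2.9615 -1.3640]
AᵀP(A−BK) = [0.6598 -0.3241; -0.3241 0.1609]
P' = Q + AᵀP(A−BK) = [13.6598 -4.8241; -4.8241 2.4109]
tr(P') = 16.0707


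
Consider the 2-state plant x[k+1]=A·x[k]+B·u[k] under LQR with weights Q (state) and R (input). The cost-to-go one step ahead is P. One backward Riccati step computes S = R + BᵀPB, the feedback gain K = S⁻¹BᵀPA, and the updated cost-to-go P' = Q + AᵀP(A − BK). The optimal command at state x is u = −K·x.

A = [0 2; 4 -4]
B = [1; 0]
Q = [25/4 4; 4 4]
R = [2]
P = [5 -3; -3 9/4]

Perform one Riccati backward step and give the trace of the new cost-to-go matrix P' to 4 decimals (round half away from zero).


60.5357

BᵀP = [5.0000 -3.0000]
S = R + BᵀPB = [2] + [5.0000] = [7.0000]
BᵀPA = [-12.0000 22.0000]
K = S⁻¹·BᵀPA = [-1.7143 3.1429]
A−BK = [1.7143 -1.1429; 4.0000 -4.0000]
AᵀP(A−BK) = [15.4286 -22.2857; -22.2857 34.8571]
P' = Q + AᵀP(A−BK) = [21.6786 -18.2857; -18.2857 38.8571]
tr(P') = 60.5357


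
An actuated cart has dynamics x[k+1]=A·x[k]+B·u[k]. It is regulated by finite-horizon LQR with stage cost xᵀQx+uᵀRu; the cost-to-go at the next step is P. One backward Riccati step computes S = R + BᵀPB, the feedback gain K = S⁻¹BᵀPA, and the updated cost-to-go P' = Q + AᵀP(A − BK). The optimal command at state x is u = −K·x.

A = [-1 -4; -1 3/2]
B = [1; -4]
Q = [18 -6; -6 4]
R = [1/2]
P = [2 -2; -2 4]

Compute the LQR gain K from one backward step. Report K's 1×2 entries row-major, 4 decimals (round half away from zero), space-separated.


BᵀP = [10.0000 -18.0000]
S = R + BᵀPB = [1/2] + [82.0000] = [82.5000]
BᵀPA = [8.0000 -67.0000]
K = S⁻¹·BᵀPA = [0.0970 -0.8121]
A−BK = [-1.0970 -3.1879; -0.6121 -1.7485]
AᵀP(A−BK) = [1.2242 3.4970; 3.4970 10.5879]
P' = Q + AᵀP(A−BK) = [19.2242 -2.5030; -2.5030 14.5879]
tr(P') = 33.8121

0.0970 -0.8121


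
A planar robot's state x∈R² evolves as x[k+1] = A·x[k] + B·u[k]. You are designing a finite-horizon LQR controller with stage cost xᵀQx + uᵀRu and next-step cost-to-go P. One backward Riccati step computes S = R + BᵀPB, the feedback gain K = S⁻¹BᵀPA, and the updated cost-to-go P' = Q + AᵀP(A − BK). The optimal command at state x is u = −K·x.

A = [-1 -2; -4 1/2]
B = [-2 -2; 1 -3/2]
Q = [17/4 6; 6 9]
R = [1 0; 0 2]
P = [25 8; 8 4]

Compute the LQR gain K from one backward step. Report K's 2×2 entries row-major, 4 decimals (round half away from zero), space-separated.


BᵀP = [-42.0000 -12.0000; -62.0000 -22.0000]
S = R + BᵀPB = [1 0; 0 2] + [72.0000 102.0000; 102.0000 157.0000] = [73.0000 102.0000; 102.0000 159.0000]
BᵀPA = [90.0000 78.0000; 150.0000 113.0000]
K = S⁻¹·BᵀPA = [-0.8229 0.7282; 1.4713 0.2436]
A−BK = [0.2968 -0.0565; -0.9701 0.1372]
AᵀP(A−BK) = [6.3666 -0.0698; -0.0698 0.6800]
P' = Q + AᵀP(A−BK) = [10.6166 5.9302; 5.9302 9.6800]
tr(P') = 20.2966

-0.8229 0.7282 1.4713 0.2436


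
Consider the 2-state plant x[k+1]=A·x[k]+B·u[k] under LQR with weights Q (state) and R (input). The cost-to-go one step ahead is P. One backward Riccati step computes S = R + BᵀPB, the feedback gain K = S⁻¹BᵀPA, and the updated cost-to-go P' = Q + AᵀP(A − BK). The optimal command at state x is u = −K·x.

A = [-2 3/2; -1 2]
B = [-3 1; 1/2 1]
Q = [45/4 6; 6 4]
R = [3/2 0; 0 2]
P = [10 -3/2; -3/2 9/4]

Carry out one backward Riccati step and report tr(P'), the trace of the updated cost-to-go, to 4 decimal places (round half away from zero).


BᵀP = [-30.7500 5.6250; 8.5000 0.7500]
S = R + BᵀPB = [3/2 0; 0 2] + [95.0625 -25.1250; -25.1250 9.2500] = [96.5625 -25.1250; -25.1250 11.2500]
BᵀPA = [55.8750 -34.8750; -17.7500 14.2500]
K = S⁻¹·BᵀPA = [0.4013 -0.0754; -0.6815 1.0983]
A−BK = [-0.1145 0.1755; -0.5192 0.9394]
AᵀP(A−BK) = [1.7297 -2.5426; -2.5426 4.2200]
P' = Q + AᵀP(A−BK) = [12.9797 3.4574; 3.4574 8.2200]
tr(P') = 21.1997

21.1997


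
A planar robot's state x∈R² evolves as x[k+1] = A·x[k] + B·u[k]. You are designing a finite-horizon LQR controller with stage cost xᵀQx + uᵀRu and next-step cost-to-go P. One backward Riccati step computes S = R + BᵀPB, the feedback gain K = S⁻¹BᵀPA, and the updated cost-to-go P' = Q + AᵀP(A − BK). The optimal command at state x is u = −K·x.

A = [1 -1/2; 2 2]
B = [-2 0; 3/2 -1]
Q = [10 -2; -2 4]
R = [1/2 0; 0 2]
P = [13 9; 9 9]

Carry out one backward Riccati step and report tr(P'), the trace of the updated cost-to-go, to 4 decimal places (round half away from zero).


30.4906

BᵀP = [-12.5000 -4.5000; -9.0000 -9.0000]
S = R + BᵀPB = [1/2 0; 0 2] + [18.2500 4.5000; 4.5000 9.0000] = [18.7500 4.5000; 4.5000 11.0000]
BᵀPA = [-21.5000 -2.7500; -27.0000 -13.5000]
K = S⁻¹·BᵀPA = [-0.6183 0.1640; -2.2016 -1.2944]
A−BK = [-0.2366 -0.1720; 0.7258 0.4597]
AᵀP(A−BK) = [12.2634 7.0780; 7.0780 4.2272]
P' = Q + AᵀP(A−BK) = [22.2634 5.0780; 5.0780 8.2272]
tr(P') = 30.4906


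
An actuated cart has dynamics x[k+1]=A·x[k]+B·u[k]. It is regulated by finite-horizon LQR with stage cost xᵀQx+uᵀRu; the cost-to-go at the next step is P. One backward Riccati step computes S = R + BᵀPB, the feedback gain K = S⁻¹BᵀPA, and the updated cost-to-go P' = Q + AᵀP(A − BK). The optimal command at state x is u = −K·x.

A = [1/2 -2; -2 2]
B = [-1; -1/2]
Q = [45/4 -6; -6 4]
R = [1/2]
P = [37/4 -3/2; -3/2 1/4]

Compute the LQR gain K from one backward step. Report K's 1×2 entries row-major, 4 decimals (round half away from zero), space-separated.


-0.8421 2.3759

BᵀP = [-8.5000 1.3750]
S = R + BᵀPB = [1/2] + [7.8125] = [8.3125]
BᵀPA = [-7.0000 19.7500]
K = S⁻¹·BᵀPA = [-0.8421 2.3759]
A−BK = [-0.3421 0.3759; -2.4211 3.1880]
AᵀP(A−BK) = [0.4178 -1.1184; -1.1184 3.0752]
P' = Q + AᵀP(A−BK) = [11.6678 -7.1184; -7.1184 7.0752]
tr(P') = 18.7430


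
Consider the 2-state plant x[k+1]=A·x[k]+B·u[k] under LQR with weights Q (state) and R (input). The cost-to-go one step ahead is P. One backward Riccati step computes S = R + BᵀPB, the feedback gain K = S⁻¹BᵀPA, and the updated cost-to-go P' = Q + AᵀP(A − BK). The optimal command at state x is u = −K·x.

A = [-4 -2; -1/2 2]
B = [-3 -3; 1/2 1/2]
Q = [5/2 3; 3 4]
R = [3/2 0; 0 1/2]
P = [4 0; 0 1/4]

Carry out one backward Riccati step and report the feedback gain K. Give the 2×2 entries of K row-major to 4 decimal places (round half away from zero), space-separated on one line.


BᵀP = [-12.0000 0.1250; -12.0000 0.1250]
S = R + BᵀPB = [3/2 0; 0 1/2] + [36.0625 36.0625; 36.0625 36.0625] = [37.5625 36.0625; 36.0625 36.5625]
BᵀPA = [47.9375 24.2500; 47.9375 24.2500]
K = S⁻¹·BᵀPA = [0.3289 0.1664; 0.9867 0.4991]
A−BK = [-0.0532 -0.0034; -1.1578 1.6672]
AᵀP(A−BK) = [0.9955 -0.1535; -0.1535 0.8611]
P' = Q + AᵀP(A−BK) = [3.4955 2.8465; 2.8465 4.8611]
tr(P') = 8.3566

0.3289 0.1664 0.9867 0.4991


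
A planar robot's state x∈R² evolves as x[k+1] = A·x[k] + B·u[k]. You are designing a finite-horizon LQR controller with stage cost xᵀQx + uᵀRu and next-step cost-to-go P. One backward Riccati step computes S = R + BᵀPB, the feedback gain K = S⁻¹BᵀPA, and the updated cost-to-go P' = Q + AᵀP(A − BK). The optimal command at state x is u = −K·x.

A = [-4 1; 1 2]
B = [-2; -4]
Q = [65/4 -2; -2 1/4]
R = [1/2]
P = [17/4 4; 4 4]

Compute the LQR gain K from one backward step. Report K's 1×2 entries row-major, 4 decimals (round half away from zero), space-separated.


BᵀP = [-24.5000 -24.0000]
S = R + BᵀPB = [1/2] + [145.0000] = [145.5000]
BᵀPA = [74.0000 -72.5000]
K = S⁻¹·BᵀPA = [0.5086 -0.4983]
A−BK = [-2.9828 0.0034; 3.0344 0.0069]
AᵀP(A−BK) = [2.3643 -0.1271; -0.1271 0.1246]
P' = Q + AᵀP(A−BK) = [18.6143 -2.1271; -2.1271 0.3746]
tr(P') = 18.9888

0.5086 -0.4983


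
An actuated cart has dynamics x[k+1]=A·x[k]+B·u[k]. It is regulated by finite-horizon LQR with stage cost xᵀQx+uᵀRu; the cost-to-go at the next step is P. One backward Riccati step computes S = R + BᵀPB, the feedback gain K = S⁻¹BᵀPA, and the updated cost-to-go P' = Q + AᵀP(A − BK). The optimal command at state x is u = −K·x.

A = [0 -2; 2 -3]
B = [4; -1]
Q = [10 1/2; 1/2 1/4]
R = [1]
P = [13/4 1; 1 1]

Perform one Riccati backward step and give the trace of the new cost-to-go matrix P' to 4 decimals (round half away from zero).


23.7935

BᵀP = [12.0000 3.0000]
S = R + BᵀPB = [1] + [45.0000] = [46.0000]
BᵀPA = [6.0000 -33.0000]
K = S⁻¹·BᵀPA = [0.1304 -0.7174]
A−BK = [-0.5217 0.8696; 2.1304 -3.7174]
AᵀP(A−BK) = [3.2174 -5.6957; -5.6957 10.3261]
P' = Q + AᵀP(A−BK) = [13.2174 -5.1957; -5.1957 10.5761]
tr(P') = 23.7935


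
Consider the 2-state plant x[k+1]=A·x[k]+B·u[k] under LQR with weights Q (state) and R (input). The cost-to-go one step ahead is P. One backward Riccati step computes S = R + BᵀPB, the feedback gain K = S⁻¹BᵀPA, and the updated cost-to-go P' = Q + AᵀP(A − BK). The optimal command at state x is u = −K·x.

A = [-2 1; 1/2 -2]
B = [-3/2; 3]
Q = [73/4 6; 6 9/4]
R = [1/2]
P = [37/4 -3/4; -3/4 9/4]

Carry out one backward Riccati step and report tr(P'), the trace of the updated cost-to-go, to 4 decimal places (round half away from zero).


32.6769

BᵀP = [-16.1250 7.8750]
S = R + BᵀPB = [1/2] + [47.8125] = [48.3125]
BᵀPA = [36.1875 -31.8750]
K = S⁻¹·BᵀPA = [0.7490 -0.6598]
A−BK = [-0.8765 0.0103; -1.7471 -0.0207]
AᵀP(A−BK) = [11.9570 -0.2497; -0.2497 0.2199]
P' = Q + AᵀP(A−BK) = [30.2070 5.7503; 5.7503 2.4699]
tr(P') = 32.6769


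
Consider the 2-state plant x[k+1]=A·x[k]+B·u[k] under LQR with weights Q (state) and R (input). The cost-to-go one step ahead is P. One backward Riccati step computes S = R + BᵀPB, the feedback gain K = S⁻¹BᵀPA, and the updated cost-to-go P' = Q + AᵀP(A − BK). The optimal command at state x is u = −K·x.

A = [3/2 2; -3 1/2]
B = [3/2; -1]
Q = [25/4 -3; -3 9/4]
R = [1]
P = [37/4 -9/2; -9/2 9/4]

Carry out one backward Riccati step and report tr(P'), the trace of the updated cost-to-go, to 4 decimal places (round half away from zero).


11.6798

BᵀP = [18.3750 -9.0000]
S = R + BᵀPB = [1] + [36.5625] = [37.5625]
BᵀPA = [54.5625 32.2500]
K = S⁻¹·BᵀPA = [1.4526 0.8586]
A−BK = [-0.6789 0.7121; -1.5474 1.3586]
AᵀP(A−BK) = [2.3062 1.1543; 1.1543 0.8736]
P' = Q + AᵀP(A−BK) = [8.5562 -1.8457; -1.8457 3.1236]
tr(P') = 11.6798


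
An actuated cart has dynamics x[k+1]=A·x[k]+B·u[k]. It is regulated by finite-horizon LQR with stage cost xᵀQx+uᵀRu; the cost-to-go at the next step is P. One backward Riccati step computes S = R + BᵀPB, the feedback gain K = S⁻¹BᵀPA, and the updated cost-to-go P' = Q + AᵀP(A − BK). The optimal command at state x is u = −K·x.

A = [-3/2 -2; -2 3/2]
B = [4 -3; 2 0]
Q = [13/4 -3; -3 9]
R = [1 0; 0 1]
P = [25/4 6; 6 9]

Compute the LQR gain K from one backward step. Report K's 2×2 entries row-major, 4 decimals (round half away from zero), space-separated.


-0.8529 0.5261 -0.5336 1.2035

BᵀP = [37.0000 42.0000; -18.7500 -18.0000]
S = R + BᵀPB = [1 0; 0 1] + [232.0000 -111.0000; -111.0000 56.2500] = [233.0000 -111.0000; -111.0000 57.2500]
BᵀPA = [-139.5000 -11.0000; 64.1250 10.5000]
K = S⁻¹·BᵀPA = [-0.8529 0.5261; -0.5336 1.2035]
A−BK = [0.3108 -0.4940; -0.2941 0.4477]
AᵀP(A−BK) = [1.2976 -1.5291; -1.5291 2.4005]
P' = Q + AᵀP(A−BK) = [4.5476 -4.5291; -4.5291 11.4005]
tr(P') = 15.9481


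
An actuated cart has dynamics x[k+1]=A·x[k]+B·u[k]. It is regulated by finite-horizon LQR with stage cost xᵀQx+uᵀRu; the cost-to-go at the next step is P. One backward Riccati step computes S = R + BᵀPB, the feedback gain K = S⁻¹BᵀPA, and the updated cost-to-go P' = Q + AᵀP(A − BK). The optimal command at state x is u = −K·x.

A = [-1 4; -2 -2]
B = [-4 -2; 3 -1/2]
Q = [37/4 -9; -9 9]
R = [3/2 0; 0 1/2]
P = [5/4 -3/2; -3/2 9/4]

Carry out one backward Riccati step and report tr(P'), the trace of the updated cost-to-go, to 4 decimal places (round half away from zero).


BᵀP = [-9.5000 12.7500; -1.7500 1.8750]
S = R + BᵀPB = [3/2 0; 0 1/2] + [76.2500 12.6250; 12.6250 2.5625] = [77.7500 12.6250; 12.6250 3.0625]
BᵀPA = [-16.0000 -63.5000; -2.0000 -10.7500]
K = S⁻¹·BᵀPA = [-0.3017 -0.7463; 0.5907 -0.4335]
A−BK = [-1.0254 0.1477; -0.7995 0.0222]
AᵀP(A−BK) = [0.6041 0.1917; 0.1917 0.9480]
P' = Q + AᵀP(A−BK) = [9.8541 -8.8083; -8.8083 9.9480]
tr(P') = 19.8021

19.8021


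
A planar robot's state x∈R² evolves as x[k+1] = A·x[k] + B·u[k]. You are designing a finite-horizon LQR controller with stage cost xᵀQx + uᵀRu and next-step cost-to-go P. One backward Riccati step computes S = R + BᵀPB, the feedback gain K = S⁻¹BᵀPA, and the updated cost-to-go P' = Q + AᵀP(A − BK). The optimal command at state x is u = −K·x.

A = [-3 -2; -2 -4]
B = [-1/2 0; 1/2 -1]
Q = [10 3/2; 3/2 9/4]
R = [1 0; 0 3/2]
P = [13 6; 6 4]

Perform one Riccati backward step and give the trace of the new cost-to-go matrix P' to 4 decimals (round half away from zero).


BᵀP = [-3.5000 -1.0000; -6.0000 -4.0000]
S = R + BᵀPB = [1 0; 0 3/2] + [1.2500 1.0000; 1.0000 4.0000] = [2.2500 1.0000; 1.0000 5.5000]
BᵀPA = [12.5000 11.0000; 26.0000 28.0000]
K = S⁻¹·BᵀPA = [3.7582 2.8571; 4.0440 4.5714]
A−BK = [-1.1209 -0.5714; 0.1648 -0.8571]
AᵀP(A−BK) = [52.8791 51.4286; 51.4286 52.5714]
P' = Q + AᵀP(A−BK) = [62.8791 52.9286; 52.9286 54.8214]
tr(P') = 117.7005

117.7005


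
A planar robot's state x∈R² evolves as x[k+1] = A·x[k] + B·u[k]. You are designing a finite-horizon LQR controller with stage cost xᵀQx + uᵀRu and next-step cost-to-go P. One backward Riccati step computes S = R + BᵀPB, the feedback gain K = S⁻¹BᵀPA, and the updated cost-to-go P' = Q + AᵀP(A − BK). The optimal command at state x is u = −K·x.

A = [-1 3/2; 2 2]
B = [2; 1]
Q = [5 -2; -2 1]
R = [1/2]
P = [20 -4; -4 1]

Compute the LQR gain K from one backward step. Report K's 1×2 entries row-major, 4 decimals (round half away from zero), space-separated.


BᵀP = [36.0000 -7.0000]
S = R + BᵀPB = [1/2] + [65.0000] = [65.5000]
BᵀPA = [-50.0000 40.0000]
K = S⁻¹·BᵀPA = [-0.7634 0.6107]
A−BK = [0.5267 0.2786; 2.7634 1.3893]
AᵀP(A−BK) = [1.8321 0.5344; 0.5344 0.5725]
P' = Q + AᵀP(A−BK) = [6.8321 -1.4656; -1.4656 1.5725]
tr(P') = 8.4046

-0.7634 0.6107


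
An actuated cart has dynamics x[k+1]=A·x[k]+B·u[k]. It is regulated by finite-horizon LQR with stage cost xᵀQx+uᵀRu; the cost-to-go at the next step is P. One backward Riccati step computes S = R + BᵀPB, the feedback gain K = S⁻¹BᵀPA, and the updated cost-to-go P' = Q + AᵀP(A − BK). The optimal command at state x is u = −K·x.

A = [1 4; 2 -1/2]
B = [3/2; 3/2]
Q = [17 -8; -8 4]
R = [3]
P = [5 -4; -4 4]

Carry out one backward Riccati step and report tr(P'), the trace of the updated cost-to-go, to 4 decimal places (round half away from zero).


BᵀP = [1.5000 0.0000]
S = R + BᵀPB = [3] + [2.2500] = [5.2500]
BᵀPA = [1.5000 6.0000]
K = S⁻¹·BᵀPA = [0.2857 1.1429]
A−BK = [0.5714 2.2857; 1.5714 -2.2143]
AᵀP(A−BK) = [4.5714 -15.7143; -15.7143 90.1429]
P' = Q + AᵀP(A−BK) = [21.5714 -23.7143; -23.7143 94.1429]
tr(P') = 115.7143

115.7143


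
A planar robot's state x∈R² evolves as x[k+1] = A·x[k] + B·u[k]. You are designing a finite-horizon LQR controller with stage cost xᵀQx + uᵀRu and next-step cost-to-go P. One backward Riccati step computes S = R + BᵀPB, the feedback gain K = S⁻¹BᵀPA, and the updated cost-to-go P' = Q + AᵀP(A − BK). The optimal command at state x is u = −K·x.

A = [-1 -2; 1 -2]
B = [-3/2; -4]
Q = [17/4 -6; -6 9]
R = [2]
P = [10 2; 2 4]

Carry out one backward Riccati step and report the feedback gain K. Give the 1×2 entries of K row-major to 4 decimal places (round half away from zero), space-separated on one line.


BᵀP = [-23.0000 -19.0000]
S = R + BᵀPB = [2] + [110.5000] = [112.5000]
BᵀPA = [4.0000 84.0000]
K = S⁻¹·BᵀPA = [0.0356 0.7467]
A−BK = [-0.9467 -0.8800; 1.1422 0.9867]
AᵀP(A−BK) = [9.8578 9.0133; 9.0133 9.2800]
P' = Q + AᵀP(A−BK) = [14.1078 3.0133; 3.0133 18.2800]
tr(P') = 32.3878

0.0356 0.7467


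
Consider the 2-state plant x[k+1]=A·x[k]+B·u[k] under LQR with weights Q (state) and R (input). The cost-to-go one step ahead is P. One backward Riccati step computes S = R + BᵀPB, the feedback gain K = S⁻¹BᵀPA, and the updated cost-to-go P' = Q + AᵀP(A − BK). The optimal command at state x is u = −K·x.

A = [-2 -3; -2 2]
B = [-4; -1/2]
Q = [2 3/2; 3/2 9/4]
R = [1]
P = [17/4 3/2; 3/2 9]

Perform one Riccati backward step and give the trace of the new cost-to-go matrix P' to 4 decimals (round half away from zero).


70.7128

BᵀP = [-17.7500 -10.5000]
S = R + BᵀPB = [1] + [76.2500] = [77.2500]
BᵀPA = [56.5000 32.2500]
K = S⁻¹·BᵀPA = [0.7314 0.4175]
A−BK = [0.9256 -1.3301; -1.6343 2.2087]
AᵀP(A−BK) = [23.6764 -31.0874; -31.0874 42.7864]
P' = Q + AᵀP(A−BK) = [25.6764 -29.5874; -29.5874 45.0364]
tr(P') = 70.7128


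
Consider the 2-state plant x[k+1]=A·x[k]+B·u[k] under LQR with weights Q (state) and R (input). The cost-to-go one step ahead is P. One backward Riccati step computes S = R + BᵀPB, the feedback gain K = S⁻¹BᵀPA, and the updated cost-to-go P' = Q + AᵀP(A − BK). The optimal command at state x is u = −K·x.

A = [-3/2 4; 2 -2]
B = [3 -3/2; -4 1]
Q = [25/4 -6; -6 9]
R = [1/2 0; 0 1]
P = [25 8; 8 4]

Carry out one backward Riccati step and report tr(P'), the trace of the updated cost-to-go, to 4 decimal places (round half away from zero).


BᵀP = [43.0000 8.0000; -29.5000 -8.0000]
S = R + BᵀPB = [1/2 0; 0 1] + [97.0000 -56.5000; -56.5000 36.2500] = [97.5000 -56.5000; -56.5000 37.2500]
BᵀPA = [-48.5000 156.0000; 28.2500 -102.0000]
K = S⁻¹·BᵀPA = [-0.4788 0.1092; 0.0321 -2.5726]
A−BK = [-0.0154 -0.1865; 0.0526 1.0094]
AᵀP(A−BK) = [0.1197 -0.0273; -0.0273 8.5573]
P' = Q + AᵀP(A−BK) = [6.3697 -6.0273; -6.0273 17.5573]
tr(P') = 23.9270

23.9270
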